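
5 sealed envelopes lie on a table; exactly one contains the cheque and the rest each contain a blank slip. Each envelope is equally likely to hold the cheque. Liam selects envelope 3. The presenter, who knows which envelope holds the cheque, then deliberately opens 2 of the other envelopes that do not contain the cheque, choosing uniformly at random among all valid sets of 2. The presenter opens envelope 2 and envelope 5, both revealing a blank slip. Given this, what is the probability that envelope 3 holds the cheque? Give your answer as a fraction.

Condition on the true location of the cheque.
If it is in either of envelopes 1 and 4 (prior 1/5 each): the presenter has 3 equally likely choices, so probability 1/3; weight (1/5)·(1/3) = 1/15 each.
If it is in either of envelopes 2 and 5 (prior 1/5 each): that envelope was opened and seen not to hold the prize — ruled out; weight (1/5)·0 = 0 each.
If it is in envelope 3 (prior 1/5): the presenter has 6 equally likely choices, so probability 1/6; weight (1/5)·(1/6) = 1/30.
The weights sum to 1/6.
So P(the cheque in envelope 3 | the presenter opened envelope 2 and envelope 5) = (1/30) / (1/6) = 1/5.

1/5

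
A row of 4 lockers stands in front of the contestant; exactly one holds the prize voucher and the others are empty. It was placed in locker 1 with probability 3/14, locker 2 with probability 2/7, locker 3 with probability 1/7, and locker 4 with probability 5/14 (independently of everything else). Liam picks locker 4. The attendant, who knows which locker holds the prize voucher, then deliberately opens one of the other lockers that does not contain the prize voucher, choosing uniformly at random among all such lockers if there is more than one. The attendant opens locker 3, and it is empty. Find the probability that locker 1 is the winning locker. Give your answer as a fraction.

Consider each possible location of the prize voucher in turn.
If it is in locker 1 (prior 3/14): the attendant has 2 equally likely choices, so probability 1/2; weight (3/14)·(1/2) = 3/28.
If it is in locker 2 (prior 2/7): the attendant has 2 equally likely choices, so probability 1/2; weight (2/7)·(1/2) = 1/7.
If it is in locker 3 (prior 1/7): the attendant opened locker 3, so this case is ruled out; weight (1/7)·0 = 0.
If it is in locker 4 (prior 5/14): the attendant has 3 equally likely choices, so probability 1/3; weight (5/14)·(1/3) = 5/42.
The weights sum to 31/84.
So P(the prize voucher in locker 1 | the attendant opened locker 3) = (3/28) / (31/84) = 9/31.

9/31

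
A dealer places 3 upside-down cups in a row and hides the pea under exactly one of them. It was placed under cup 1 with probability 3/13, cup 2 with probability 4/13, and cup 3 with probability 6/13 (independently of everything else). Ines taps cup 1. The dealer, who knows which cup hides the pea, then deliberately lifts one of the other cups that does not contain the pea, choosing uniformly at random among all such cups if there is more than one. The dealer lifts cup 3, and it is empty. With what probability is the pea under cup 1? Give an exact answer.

Consider each possible location of the pea in turn.
If it is under cup 1 (prior 3/13): the dealer has 2 equally likely choices, so probability 1/2; weight (3/13)·(1/2) = 3/26.
If it is under cup 2 (prior 4/13): the dealer has no choice, probability 1; weight (4/13)·1 = 4/13.
If it is under cup 3 (prior 6/13): the dealer opened cup 3, so this case is ruled out; weight (6/13)·0 = 0.
The weights sum to 11/26.
So P(the pea under cup 1 | the dealer opened cup 3) = (3/26) / (11/26) = 3/11.

3/11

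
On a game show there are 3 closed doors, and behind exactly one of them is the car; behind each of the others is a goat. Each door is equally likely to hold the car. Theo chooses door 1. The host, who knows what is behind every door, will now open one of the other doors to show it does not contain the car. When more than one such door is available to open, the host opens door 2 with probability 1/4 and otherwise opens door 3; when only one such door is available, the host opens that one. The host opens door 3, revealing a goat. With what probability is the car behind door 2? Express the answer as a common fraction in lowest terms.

4/7

Apply Bayes' rule, conditioning on where the car actually is.
If it is behind door 1 (prior 1/3): door 2 is available but not opened, probability 3/4; weight (1/3)·(3/4) = 1/4.
If it is behind door 2 (prior 1/3): only door 3 is available, probability 1; weight (1/3)·1 = 1/3.
If it is behind door 3 (prior 1/3): the host opened door 3, so this case is ruled out; weight (1/3)·0 = 0.
The weights sum to 7/12.
So P(the car behind door 2 | the host opened door 3) = (1/3) / (7/12) = 4/7.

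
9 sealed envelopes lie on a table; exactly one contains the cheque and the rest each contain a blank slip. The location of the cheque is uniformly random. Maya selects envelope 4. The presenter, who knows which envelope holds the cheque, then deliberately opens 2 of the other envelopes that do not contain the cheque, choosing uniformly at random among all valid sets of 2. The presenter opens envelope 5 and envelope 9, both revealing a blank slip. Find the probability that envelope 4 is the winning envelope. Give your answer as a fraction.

1/9

Condition on the true location of the cheque.
If it is in any of envelopes 1, 2, 3, 6, 7, and 8 (prior 1/9 each): the presenter has 21 equally likely choices, so probability 1/21; weight (1/9)·(1/21) = 1/189 each.
If it is in envelope 4 (prior 1/9): the presenter has 28 equally likely choices, so probability 1/28; weight (1/9)·(1/28) = 1/252.
If it is in either of envelopes 5 and 9 (prior 1/9 each): that envelope was opened and seen not to hold the prize — ruled out; weight (1/9)·0 = 0 each.
The weights sum to 1/28.
So P(the cheque in envelope 4 | the presenter opened envelope 5 and envelope 9) = (1/252) / (1/28) = 1/9.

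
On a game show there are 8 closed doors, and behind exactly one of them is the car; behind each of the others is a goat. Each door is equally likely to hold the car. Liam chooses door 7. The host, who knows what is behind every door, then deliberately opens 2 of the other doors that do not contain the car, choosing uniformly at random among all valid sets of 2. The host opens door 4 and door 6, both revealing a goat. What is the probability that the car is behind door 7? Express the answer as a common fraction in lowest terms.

Consider each possible location of the car in turn.
If it is behind any of doors 1, 2, 3, 5, and 8 (prior 1/8 each): the host has 15 equally likely choices, so probability 1/15; weight (1/8)·(1/15) = 1/120 each.
If it is behind either of doors 4 and 6 (prior 1/8 each): that door was opened and seen not to hold the prize — ruled out; weight (1/8)·0 = 0 each.
If it is behind door 7 (prior 1/8): the host has 21 equally likely choices, so probability 1/21; weight (1/8)·(1/21) = 1/168.
The weights sum to 1/21.
So P(the car behind door 7 | the host opened door 4 and door 6) = (1/168) / (1/21) = 1/8.

1/8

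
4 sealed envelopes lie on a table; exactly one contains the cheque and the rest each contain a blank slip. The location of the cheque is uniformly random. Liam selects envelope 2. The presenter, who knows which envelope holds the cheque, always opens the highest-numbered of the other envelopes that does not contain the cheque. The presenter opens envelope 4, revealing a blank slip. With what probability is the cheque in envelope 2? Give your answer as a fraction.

1/3

Condition on the true location of the cheque.
If it is in any of envelopes 1, 2, and 3 (prior 1/4 each): envelope 4 is the highest-numbered option available, probability 1; weight (1/4)·1 = 1/4 each.
If it is in envelope 4 (prior 1/4): the presenter opened envelope 4, so this case is ruled out; weight (1/4)·0 = 0.
The weights sum to 3/4.
So P(the cheque in envelope 2 | the presenter opened envelope 4) = (1/4) / (3/4) = 1/3.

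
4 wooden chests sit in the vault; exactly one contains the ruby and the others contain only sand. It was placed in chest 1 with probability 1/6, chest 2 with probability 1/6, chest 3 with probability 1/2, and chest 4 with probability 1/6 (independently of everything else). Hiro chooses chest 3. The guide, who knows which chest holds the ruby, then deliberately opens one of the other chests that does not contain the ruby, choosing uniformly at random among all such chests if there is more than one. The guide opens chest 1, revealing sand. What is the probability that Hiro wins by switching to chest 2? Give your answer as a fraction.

Consider each possible location of the ruby in turn.
If it is in chest 1 (prior 1/6): the guide opened chest 1, so this case is ruled out; weight (1/6)·0 = 0.
If it is in either of chests 2 and 4 (prior 1/6 each): the guide has 2 equally likely choices, so probability 1/2; weight (1/6)·(1/2) = 1/12 each.
If it is in chest 3 (prior 1/2): the guide has 3 equally likely choices, so probability 1/3; weight (1/2)·(1/3) = 1/6.
The weights sum to 1/3.
So P(the ruby in chest 2 | the guide opened chest 1) = (1/12) / (1/3) = 1/4.

1/4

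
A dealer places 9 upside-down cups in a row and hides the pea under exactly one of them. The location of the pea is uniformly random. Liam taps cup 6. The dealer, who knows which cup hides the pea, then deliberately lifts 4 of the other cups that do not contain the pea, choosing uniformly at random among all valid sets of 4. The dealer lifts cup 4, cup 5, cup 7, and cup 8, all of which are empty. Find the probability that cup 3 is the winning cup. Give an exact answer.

Apply Bayes' rule, conditioning on where the pea actually is.
If it is under any of cups 1, 2, 3, and 9 (prior 1/9 each): the dealer has 35 equally likely choices, so probability 1/35; weight (1/9)·(1/35) = 1/315 each.
If it is under any of cups 4, 5, 7, and 8 (prior 1/9 each): that cup was opened and seen not to hold the prize — ruled out; weight (1/9)·0 = 0 each.
If it is under cup 6 (prior 1/9): the dealer has 70 equally likely choices, so probability 1/70; weight (1/9)·(1/70) = 1/630.
The weights sum to 1/70.
So P(the pea under cup 3 | the dealer opened cup 4, cup 5, cup 7, and cup 8) = (1/315) / (1/70) = 2/9.

2/9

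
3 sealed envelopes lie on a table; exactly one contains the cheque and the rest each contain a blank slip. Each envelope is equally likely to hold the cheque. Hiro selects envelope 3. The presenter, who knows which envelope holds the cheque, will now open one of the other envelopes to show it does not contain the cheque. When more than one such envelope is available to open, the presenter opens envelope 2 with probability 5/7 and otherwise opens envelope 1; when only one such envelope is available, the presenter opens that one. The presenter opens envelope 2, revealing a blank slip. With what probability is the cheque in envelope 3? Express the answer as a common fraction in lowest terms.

Condition on the true location of the cheque.
If it is in envelope 1 (prior 1/3): only envelope 2 is available, probability 1; weight (1/3)·1 = 1/3.
If it is in envelope 2 (prior 1/3): the presenter opened envelope 2, so this case is ruled out; weight (1/3)·0 = 0.
If it is in envelope 3 (prior 1/3): envelope 2 is available, opened with probability 5/7; weight (1/3)·(5/7) = 5/21.
The weights sum to 4/7.
So P(the cheque in envelope 3 | the presenter opened envelope 2) = (5/21) / (4/7) = 5/12.

5/12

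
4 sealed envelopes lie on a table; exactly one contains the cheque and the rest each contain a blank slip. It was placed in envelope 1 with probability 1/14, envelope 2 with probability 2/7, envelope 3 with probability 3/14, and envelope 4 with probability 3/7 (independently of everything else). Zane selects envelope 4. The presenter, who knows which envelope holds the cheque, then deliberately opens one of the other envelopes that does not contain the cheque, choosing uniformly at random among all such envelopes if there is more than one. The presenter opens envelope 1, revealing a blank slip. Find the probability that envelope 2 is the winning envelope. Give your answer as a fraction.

Apply Bayes' rule, conditioning on where the cheque actually is.
If it is in envelope 1 (prior 1/14): the presenter opened envelope 1, so this case is ruled out; weight (1/14)·0 = 0.
If it is in envelope 2 (prior 2/7): the presenter has 2 equally likely choices, so probability 1/2; weight (2/7)·(1/2) = 1/7.
If it is in envelope 3 (prior 3/14): the presenter has 2 equally likely choices, so probability 1/2; weight (3/14)·(1/2) = 3/28.
If it is in envelope 4 (prior 3/7): the presenter has 3 equally likely choices, so probability 1/3; weight (3/7)·(1/3) = 1/7.
The weights sum to 11/28.
So P(the cheque in envelope 2 | the presenter opened envelope 1) = (1/7) / (11/28) = 4/11.

4/11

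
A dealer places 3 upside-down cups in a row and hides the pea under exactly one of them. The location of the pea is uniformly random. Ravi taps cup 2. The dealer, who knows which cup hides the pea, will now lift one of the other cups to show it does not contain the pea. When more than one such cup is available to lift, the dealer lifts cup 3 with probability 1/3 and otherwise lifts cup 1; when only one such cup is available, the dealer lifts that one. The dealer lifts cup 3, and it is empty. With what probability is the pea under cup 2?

Consider each possible location of the pea in turn.
If it is under cup 1 (prior 1/3): only cup 3 is available, probability 1; weight (1/3)·1 = 1/3.
If it is under cup 2 (prior 1/3): cup 3 is available, opened with probability 1/3; weight (1/3)·(1/3) = 1/9.
If it is under cup 3 (prior 1/3): the dealer opened cup 3, so this case is ruled out; weight (1/3)·0 = 0.
The weights sum to 4/9.
So P(the pea under cup 2 | the dealer opened cup 3) = (1/9) / (4/9) = 1/4.

1/4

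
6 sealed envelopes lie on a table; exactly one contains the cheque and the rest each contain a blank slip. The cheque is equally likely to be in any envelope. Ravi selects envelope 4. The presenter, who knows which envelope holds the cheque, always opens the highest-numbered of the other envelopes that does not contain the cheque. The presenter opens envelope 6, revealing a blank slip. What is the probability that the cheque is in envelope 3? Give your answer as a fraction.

1/5

Condition on the true location of the cheque.
If it is in any of envelopes 1, 2, 3, 4, and 5 (prior 1/6 each): envelope 6 is the highest-numbered option available, probability 1; weight (1/6)·1 = 1/6 each.
If it is in envelope 6 (prior 1/6): the presenter opened envelope 6, so this case is ruled out; weight (1/6)·0 = 0.
The weights sum to 5/6.
So P(the cheque in envelope 3 | the presenter opened envelope 6) = (1/6) / (5/6) = 1/5.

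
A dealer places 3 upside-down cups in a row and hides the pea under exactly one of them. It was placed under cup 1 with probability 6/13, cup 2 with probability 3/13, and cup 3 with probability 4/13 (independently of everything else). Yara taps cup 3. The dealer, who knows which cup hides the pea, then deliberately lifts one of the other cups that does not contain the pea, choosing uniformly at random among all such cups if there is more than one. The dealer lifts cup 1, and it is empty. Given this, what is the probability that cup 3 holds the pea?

Consider each possible location of the pea in turn.
If it is under cup 1 (prior 6/13): the dealer opened cup 1, so this case is ruled out; weight (6/13)·0 = 0.
If it is under cup 2 (prior 3/13): the dealer has no choice, probability 1; weight (3/13)·1 = 3/13.
If it is under cup 3 (prior 4/13): the dealer has 2 equally likely choices, so probability 1/2; weight (4/13)·(1/2) = 2/13.
The weights sum to 5/13.
So P(the pea under cup 3 | the dealer opened cup 1) = (2/13) / (5/13) = 2/5.

2/5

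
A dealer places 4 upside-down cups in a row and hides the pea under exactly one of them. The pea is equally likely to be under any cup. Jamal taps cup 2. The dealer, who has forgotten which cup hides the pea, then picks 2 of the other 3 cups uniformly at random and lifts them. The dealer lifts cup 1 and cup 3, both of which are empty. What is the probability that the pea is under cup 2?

Apply Bayes' rule, conditioning on where the pea actually is.
If it is under either of cups 1 and 3 (prior 1/4 each): that cup was opened and seen not to hold the prize — ruled out; weight (1/4)·0 = 0 each.
If it is under either of cups 2 and 4 (prior 1/4 each): the dealer picks exactly this set with probability 1/3 regardless, and none is the prize; weight (1/4)·(1/3) = 1/12 each.
The weights sum to 1/6.
So P(the pea under cup 2 | the dealer opened cup 1 and cup 3) = (1/12) / (1/6) = 1/2.

1/2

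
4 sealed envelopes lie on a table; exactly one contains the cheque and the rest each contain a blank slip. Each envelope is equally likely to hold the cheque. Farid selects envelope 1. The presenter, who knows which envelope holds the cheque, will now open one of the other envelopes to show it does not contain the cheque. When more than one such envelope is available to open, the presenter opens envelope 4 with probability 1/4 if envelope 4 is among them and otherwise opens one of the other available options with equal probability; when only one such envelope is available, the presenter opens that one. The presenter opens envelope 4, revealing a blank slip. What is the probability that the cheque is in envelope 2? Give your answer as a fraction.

Consider each possible location of the cheque in turn.
If it is in any of envelopes 1, 2, and 3 (prior 1/4 each): envelope 4 is available, opened with probability 1/4; weight (1/4)·(1/4) = 1/16 each.
If it is in envelope 4 (prior 1/4): the presenter opened envelope 4, so this case is ruled out; weight (1/4)·0 = 0.
The weights sum to 3/16.
So P(the cheque in envelope 2 | the presenter opened envelope 4) = (1/16) / (3/16) = 1/3.

1/3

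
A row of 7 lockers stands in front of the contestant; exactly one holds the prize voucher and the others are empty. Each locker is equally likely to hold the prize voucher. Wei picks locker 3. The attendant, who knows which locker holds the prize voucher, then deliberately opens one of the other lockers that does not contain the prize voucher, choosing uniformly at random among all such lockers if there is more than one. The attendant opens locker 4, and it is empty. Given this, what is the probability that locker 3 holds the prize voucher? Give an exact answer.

1/7

Condition on the true location of the prize voucher.
If it is in any of lockers 1, 2, 5, 6, and 7 (prior 1/7 each): the attendant has 5 equally likely choices, so probability 1/5; weight (1/7)·(1/5) = 1/35 each.
If it is in locker 3 (prior 1/7): the attendant has 6 equally likely choices, so probability 1/6; weight (1/7)·(1/6) = 1/42.
If it is in locker 4 (prior 1/7): the attendant opened locker 4, so this case is ruled out; weight (1/7)·0 = 0.
The weights sum to 1/6.
So P(the prize voucher in locker 3 | the attendant opened locker 4) = (1/42) / (1/6) = 1/7.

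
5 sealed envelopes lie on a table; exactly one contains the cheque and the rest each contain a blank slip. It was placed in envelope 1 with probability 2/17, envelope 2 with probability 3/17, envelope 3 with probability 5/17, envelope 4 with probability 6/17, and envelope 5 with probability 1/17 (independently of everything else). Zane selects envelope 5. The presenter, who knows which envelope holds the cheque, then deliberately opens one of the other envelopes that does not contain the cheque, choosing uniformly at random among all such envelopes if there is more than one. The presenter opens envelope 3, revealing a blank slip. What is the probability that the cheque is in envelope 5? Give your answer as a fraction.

3/47

Condition on the true location of the cheque.
If it is in envelope 1 (prior 2/17): the presenter has 3 equally likely choices, so probability 1/3; weight (2/17)·(1/3) = 2/51.
If it is in envelope 2 (prior 3/17): the presenter has 3 equally likely choices, so probability 1/3; weight (3/17)·(1/3) = 1/17.
If it is in envelope 3 (prior 5/17): the presenter opened envelope 3, so this case is ruled out; weight (5/17)·0 = 0.
If it is in envelope 4 (prior 6/17): the presenter has 3 equally likely choices, so probability 1/3; weight (6/17)·(1/3) = 2/17.
If it is in envelope 5 (prior 1/17): the presenter has 4 equally likely choices, so probability 1/4; weight (1/17)·(1/4) = 1/68.
The weights sum to 47/204.
So P(the cheque in envelope 5 | the presenter opened envelope 3) = (1/68) / (47/204) = 3/47.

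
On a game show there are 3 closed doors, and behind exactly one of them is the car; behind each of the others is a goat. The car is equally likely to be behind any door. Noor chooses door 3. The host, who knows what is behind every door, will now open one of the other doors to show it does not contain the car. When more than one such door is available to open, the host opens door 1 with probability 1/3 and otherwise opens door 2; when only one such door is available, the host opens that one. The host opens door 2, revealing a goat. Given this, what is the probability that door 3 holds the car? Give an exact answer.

2/5

Condition on the true location of the car.
If it is behind door 1 (prior 1/3): only door 2 is available, probability 1; weight (1/3)·1 = 1/3.
If it is behind door 2 (prior 1/3): the host opened door 2, so this case is ruled out; weight (1/3)·0 = 0.
If it is behind door 3 (prior 1/3): door 1 is available but not opened, probability 2/3; weight (1/3)·(2/3) = 2/9.
The weights sum to 5/9.
So P(the car behind door 3 | the host opened door 2) = (2/9) / (5/9) = 2/5.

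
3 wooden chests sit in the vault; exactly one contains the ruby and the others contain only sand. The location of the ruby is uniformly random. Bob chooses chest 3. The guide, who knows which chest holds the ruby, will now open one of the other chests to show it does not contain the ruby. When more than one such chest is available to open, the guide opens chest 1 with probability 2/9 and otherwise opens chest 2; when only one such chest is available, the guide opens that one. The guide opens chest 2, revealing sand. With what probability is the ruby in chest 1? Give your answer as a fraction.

Apply Bayes' rule, conditioning on where the ruby actually is.
If it is in chest 1 (prior 1/3): only chest 2 is available, probability 1; weight (1/3)·1 = 1/3.
If it is in chest 2 (prior 1/3): the guide opened chest 2, so this case is ruled out; weight (1/3)·0 = 0.
If it is in chest 3 (prior 1/3): chest 1 is available but not opened, probability 7/9; weight (1/3)·(7/9) = 7/27.
The weights sum to 16/27.
So P(the ruby in chest 1 | the guide opened chest 2) = (1/3) / (16/27) = 9/16.

9/16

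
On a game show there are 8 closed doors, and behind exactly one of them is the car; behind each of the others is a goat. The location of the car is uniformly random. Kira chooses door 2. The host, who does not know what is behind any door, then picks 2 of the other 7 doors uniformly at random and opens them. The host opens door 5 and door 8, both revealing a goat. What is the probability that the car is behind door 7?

Because the host chose which doors to open without knowing where the car is, the choice is independent of the prize location. Learning that none of the 2 opened doors holds the car simply rules out those 2 locations and leaves the remaining 6 doors still equally likely by symmetry.
So P(the car behind door 7) = 1/6.

1/6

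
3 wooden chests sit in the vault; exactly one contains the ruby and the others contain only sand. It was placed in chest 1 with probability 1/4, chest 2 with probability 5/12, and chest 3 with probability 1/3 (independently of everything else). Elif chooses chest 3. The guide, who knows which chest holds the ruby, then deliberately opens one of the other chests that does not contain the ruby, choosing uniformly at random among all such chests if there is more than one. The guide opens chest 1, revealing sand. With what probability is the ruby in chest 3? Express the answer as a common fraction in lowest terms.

Condition on the true location of the ruby.
If it is in chest 1 (prior 1/4): the guide opened chest 1, so this case is ruled out; weight (1/4)·0 = 0.
If it is in chest 2 (prior 5/12): the guide has no choice, probability 1; weight (5/12)·1 = 5/12.
If it is in chest 3 (prior 1/3): the guide has 2 equally likely choices, so probability 1/2; weight (1/3)·(1/2) = 1/6.
The weights sum to 7/12.
So P(the ruby in chest 3 | the guide opened chest 1) = (1/6) / (7/12) = 2/7.

2/7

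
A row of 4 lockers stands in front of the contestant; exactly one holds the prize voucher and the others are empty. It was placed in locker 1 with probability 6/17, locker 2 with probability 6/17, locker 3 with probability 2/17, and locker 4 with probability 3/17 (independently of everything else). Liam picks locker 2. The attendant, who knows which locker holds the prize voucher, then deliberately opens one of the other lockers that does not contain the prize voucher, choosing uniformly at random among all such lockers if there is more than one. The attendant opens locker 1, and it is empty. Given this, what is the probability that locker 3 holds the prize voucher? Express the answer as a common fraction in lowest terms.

Condition on the true location of the prize voucher.
If it is in locker 1 (prior 6/17): the attendant opened locker 1, so this case is ruled out; weight (6/17)·0 = 0.
If it is in locker 2 (prior 6/17): the attendant has 3 equally likely choices, so probability 1/3; weight (6/17)·(1/3) = 2/17.
If it is in locker 3 (prior 2/17): the attendant has 2 equally likely choices, so probability 1/2; weight (2/17)·(1/2) = 1/17.
If it is in locker 4 (prior 3/17): the attendant has 2 equally likely choices, so probability 1/2; weight (3/17)·(1/2) = 3/34.
The weights sum to 9/34.
So P(the prize voucher in locker 3 | the attendant opened locker 1) = (1/17) / (9/34) = 2/9.

2/9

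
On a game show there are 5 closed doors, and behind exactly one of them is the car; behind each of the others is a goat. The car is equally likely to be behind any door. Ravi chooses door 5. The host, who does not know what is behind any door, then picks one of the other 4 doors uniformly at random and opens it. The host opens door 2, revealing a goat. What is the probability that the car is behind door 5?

Condition on the true location of the car.
If it is behind any of doors 1, 3, 4, and 5 (prior 1/5 each): the host picks door 2 with probability 1/4 regardless, and it is not the prize; weight (1/5)·(1/4) = 1/20 each.
If it is behind door 2 (prior 1/5): the host opened door 2, so this case is ruled out; weight (1/5)·0 = 0.
The weights sum to 1/5.
So P(the car behind door 5 | the host opened door 2) = (1/20) / (1/5) = 1/4.

1/4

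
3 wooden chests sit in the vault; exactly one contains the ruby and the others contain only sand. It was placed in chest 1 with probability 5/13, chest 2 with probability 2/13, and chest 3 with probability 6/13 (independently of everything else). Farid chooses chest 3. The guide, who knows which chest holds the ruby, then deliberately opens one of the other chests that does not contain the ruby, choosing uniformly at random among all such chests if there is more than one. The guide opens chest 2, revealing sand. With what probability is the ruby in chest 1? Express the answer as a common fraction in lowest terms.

5/8

Consider each possible location of the ruby in turn.
If it is in chest 1 (prior 5/13): the guide has no choice, probability 1; weight (5/13)·1 = 5/13.
If it is in chest 2 (prior 2/13): the guide opened chest 2, so this case is ruled out; weight (2/13)·0 = 0.
If it is in chest 3 (prior 6/13): the guide has 2 equally likely choices, so probability 1/2; weight (6/13)·(1/2) = 3/13.
The weights sum to 8/13.
So P(the ruby in chest 1 | the guide opened chest 2) = (5/13) / (8/13) = 5/8.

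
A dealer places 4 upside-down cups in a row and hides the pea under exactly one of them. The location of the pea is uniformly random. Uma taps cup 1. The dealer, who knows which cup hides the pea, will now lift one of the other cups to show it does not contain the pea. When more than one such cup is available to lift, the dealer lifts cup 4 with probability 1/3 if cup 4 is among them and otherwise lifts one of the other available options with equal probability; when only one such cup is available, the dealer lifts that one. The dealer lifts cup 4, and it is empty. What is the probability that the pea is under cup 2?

Apply Bayes' rule, conditioning on where the pea actually is.
If it is under any of cups 1, 2, and 3 (prior 1/4 each): cup 4 is available, opened with probability 1/3; weight (1/4)·(1/3) = 1/12 each.
If it is under cup 4 (prior 1/4): the dealer opened cup 4, so this case is ruled out; weight (1/4)·0 = 0.
The weights sum to 1/4.
So P(the pea under cup 2 | the dealer opened cup 4) = (1/12) / (1/4) = 1/3.

1/3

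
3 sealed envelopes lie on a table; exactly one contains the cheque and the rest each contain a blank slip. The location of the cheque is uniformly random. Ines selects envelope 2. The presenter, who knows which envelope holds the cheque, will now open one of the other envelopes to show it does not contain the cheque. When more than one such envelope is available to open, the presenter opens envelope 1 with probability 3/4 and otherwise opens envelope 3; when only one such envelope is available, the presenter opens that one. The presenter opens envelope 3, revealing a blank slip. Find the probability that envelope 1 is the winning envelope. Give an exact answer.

Consider each possible location of the cheque in turn.
If it is in envelope 1 (prior 1/3): only envelope 3 is available, probability 1; weight (1/3)·1 = 1/3.
If it is in envelope 2 (prior 1/3): envelope 1 is available but not opened, probability 1/4; weight (1/3)·(1/4) = 1/12.
If it is in envelope 3 (prior 1/3): the presenter opened envelope 3, so this case is ruled out; weight (1/3)·0 = 0.
The weights sum to 5/12.
So P(the cheque in envelope 1 | the presenter opened envelope 3) = (1/3) / (5/12) = 4/5.

4/5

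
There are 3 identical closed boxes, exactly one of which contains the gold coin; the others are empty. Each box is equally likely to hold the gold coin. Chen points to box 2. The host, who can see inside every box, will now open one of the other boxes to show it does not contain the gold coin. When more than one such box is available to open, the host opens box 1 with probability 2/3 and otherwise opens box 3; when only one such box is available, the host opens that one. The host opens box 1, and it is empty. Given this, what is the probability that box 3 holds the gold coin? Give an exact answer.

3/5

Consider each possible location of the gold coin in turn.
If it is in box 1 (prior 1/3): the host opened box 1, so this case is ruled out; weight (1/3)·0 = 0.
If it is in box 2 (prior 1/3): box 1 is available, opened with probability 2/3; weight (1/3)·(2/3) = 2/9.
If it is in box 3 (prior 1/3): only box 1 is available, probability 1; weight (1/3)·1 = 1/3.
The weights sum to 5/9.
So P(the gold coin in box 3 | the host opened box 1) = (1/3) / (5/9) = 3/5.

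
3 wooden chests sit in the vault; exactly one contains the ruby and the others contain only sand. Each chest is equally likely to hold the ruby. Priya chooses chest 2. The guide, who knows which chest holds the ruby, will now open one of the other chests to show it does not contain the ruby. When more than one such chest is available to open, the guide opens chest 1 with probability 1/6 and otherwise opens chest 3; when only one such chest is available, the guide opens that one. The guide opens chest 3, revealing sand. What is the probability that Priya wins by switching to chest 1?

6/11

Condition on the true location of the ruby.
If it is in chest 1 (prior 1/3): only chest 3 is available, probability 1; weight (1/3)·1 = 1/3.
If it is in chest 2 (prior 1/3): chest 1 is available but not opened, probability 5/6; weight (1/3)·(5/6) = 5/18.
If it is in chest 3 (prior 1/3): the guide opened chest 3, so this case is ruled out; weight (1/3)·0 = 0.
The weights sum to 11/18.
So P(the ruby in chest 1 | the guide opened chest 3) = (1/3) / (11/18) = 6/11.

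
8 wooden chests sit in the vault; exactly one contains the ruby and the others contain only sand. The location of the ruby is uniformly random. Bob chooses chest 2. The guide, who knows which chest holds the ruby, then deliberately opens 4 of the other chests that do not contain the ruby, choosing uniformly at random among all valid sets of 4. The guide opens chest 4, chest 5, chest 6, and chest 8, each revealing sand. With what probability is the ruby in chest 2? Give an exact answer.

1/8

Apply Bayes' rule, conditioning on where the ruby actually is.
If it is in any of chests 1, 3, and 7 (prior 1/8 each): the guide has 15 equally likely choices, so probability 1/15; weight (1/8)·(1/15) = 1/120 each.
If it is in chest 2 (prior 1/8): the guide has 35 equally likely choices, so probability 1/35; weight (1/8)·(1/35) = 1/280.
If it is in any of chests 4, 5, 6, and 8 (prior 1/8 each): that chest was opened and seen not to hold the prize — ruled out; weight (1/8)·0 = 0 each.
The weights sum to 1/35.
So P(the ruby in chest 2 | the guide opened chest 4, chest 5, chest 6, and chest 8) = (1/280) / (1/35) = 1/8.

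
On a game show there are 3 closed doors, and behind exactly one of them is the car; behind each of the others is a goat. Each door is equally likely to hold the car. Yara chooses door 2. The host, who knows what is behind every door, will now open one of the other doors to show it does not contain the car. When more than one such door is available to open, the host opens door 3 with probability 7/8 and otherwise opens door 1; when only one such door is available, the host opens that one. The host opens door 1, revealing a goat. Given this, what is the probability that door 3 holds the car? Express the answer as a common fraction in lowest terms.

Condition on the true location of the car.
If it is behind door 1 (prior 1/3): the host opened door 1, so this case is ruled out; weight (1/3)·0 = 0.
If it is behind door 2 (prior 1/3): door 3 is available but not opened, probability 1/8; weight (1/3)·(1/8) = 1/24.
If it is behind door 3 (prior 1/3): only door 1 is available, probability 1; weight (1/3)·1 = 1/3.
The weights sum to 3/8.
So P(the car behind door 3 | the host opened door 1) = (1/3) / (3/8) = 8/9.

8/9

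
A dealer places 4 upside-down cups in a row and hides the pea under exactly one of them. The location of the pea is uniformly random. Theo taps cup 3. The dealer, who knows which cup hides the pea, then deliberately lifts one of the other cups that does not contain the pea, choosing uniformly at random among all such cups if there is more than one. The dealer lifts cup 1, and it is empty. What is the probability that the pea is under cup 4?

Apply Bayes' rule, conditioning on where the pea actually is.
If it is under cup 1 (prior 1/4): the dealer opened cup 1, so this case is ruled out; weight (1/4)·0 = 0.
If it is under either of cups 2 and 4 (prior 1/4 each): the dealer has 2 equally likely choices, so probability 1/2; weight (1/4)·(1/2) = 1/8 each.
If it is under cup 3 (prior 1/4): the dealer has 3 equally likely choices, so probability 1/3; weight (1/4)·(1/3) = 1/12.
The weights sum to 1/3.
So P(the pea under cup 4 | the dealer opened cup 1) = (1/8) / (1/3) = 3/8.

3/8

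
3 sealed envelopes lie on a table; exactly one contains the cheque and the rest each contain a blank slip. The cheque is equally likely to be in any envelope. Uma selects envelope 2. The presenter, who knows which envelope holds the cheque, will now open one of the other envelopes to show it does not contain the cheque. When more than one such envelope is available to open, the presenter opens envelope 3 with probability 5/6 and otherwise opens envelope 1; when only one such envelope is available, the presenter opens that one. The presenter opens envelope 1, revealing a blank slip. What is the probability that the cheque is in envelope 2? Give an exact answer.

Apply Bayes' rule, conditioning on where the cheque actually is.
If it is in envelope 1 (prior 1/3): the presenter opened envelope 1, so this case is ruled out; weight (1/3)·0 = 0.
If it is in envelope 2 (prior 1/3): envelope 3 is available but not opened, probability 1/6; weight (1/3)·(1/6) = 1/18.
If it is in envelope 3 (prior 1/3): only envelope 1 is available, probability 1; weight (1/3)·1 = 1/3.
The weights sum to 7/18.
So P(the cheque in envelope 2 | the presenter opened envelope 1) = (1/18) / (7/18) = 1/7.

1/7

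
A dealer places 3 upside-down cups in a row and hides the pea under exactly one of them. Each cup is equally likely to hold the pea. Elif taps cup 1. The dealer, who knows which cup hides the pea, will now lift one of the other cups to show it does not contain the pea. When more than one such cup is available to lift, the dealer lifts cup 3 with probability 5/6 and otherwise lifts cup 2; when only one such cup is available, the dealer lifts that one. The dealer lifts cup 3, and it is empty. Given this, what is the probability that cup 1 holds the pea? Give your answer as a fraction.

5/11

Apply Bayes' rule, conditioning on where the pea actually is.
If it is under cup 1 (prior 1/3): cup 3 is available, opened with probability 5/6; weight (1/3)·(5/6) = 5/18.
If it is under cup 2 (prior 1/3): only cup 3 is available, probability 1; weight (1/3)·1 = 1/3.
If it is under cup 3 (prior 1/3): the dealer opened cup 3, so this case is ruled out; weight (1/3)·0 = 0.
The weights sum to 11/18.
So P(the pea under cup 1 | the dealer opened cup 3) = (5/18) / (11/18) = 5/11.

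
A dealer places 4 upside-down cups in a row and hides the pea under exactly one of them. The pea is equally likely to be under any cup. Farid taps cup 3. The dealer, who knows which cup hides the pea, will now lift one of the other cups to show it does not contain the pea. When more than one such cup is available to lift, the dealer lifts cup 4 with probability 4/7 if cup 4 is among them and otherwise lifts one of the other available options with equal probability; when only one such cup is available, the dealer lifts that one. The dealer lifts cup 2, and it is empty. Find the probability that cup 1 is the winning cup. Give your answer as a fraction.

Apply Bayes' rule, conditioning on where the pea actually is.
If it is under cup 1 (prior 1/4): cup 4 is available but not opened, probability 3/7; weight (1/4)·(3/7) = 3/28.
If it is under cup 2 (prior 1/4): the dealer opened cup 2, so this case is ruled out; weight (1/4)·0 = 0.
If it is under cup 3 (prior 1/4): cup 4 is available but not opened; cup 2 gets probability (1 − 4/7)/2 = 3/14; weight (1/4)·(3/14) = 3/56.
If it is under cup 4 (prior 1/4): cup 4 holds the prize so is unavailable; the dealer chooses uniformly among the 2 others, probability 1/2; weight (1/4)·(1/2) = 1/8.
The weights sum to 2/7.
So P(the pea under cup 1 | the dealer opened cup 2) = (3/28) / (2/7) = 3/8.

3/8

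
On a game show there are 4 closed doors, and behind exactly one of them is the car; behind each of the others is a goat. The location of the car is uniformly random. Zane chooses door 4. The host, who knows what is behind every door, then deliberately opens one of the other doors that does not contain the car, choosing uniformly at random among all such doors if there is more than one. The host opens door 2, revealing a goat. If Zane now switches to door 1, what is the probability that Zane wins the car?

Consider each possible location of the car in turn.
If it is behind either of doors 1 and 3 (prior 1/4 each): the host has 2 equally likely choices, so probability 1/2; weight (1/4)·(1/2) = 1/8 each.
If it is behind door 2 (prior 1/4): the host opened door 2, so this case is ruled out; weight (1/4)·0 = 0.
If it is behind door 4 (prior 1/4): the host has 3 equally likely choices, so probability 1/3; weight (1/4)·(1/3) = 1/12.
The weights sum to 1/3.
So P(the car behind door 1 | the host opened door 2) = (1/8) / (1/3) = 3/8.

3/8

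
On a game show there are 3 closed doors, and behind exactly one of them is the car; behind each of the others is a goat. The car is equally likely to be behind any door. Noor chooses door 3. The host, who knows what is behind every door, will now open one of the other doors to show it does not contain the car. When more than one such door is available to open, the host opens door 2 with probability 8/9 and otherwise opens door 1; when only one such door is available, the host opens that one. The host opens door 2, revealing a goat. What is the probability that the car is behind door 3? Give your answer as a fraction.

8/17

Apply Bayes' rule, conditioning on where the car actually is.
If it is behind door 1 (prior 1/3): only door 2 is available, probability 1; weight (1/3)·1 = 1/3.
If it is behind door 2 (prior 1/3): the host opened door 2, so this case is ruled out; weight (1/3)·0 = 0.
If it is behind door 3 (prior 1/3): door 2 is available, opened with probability 8/9; weight (1/3)·(8/9) = 8/27.
The weights sum to 17/27.
So P(the car behind door 3 | the host opened door 2) = (8/27) / (17/27) = 8/17.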